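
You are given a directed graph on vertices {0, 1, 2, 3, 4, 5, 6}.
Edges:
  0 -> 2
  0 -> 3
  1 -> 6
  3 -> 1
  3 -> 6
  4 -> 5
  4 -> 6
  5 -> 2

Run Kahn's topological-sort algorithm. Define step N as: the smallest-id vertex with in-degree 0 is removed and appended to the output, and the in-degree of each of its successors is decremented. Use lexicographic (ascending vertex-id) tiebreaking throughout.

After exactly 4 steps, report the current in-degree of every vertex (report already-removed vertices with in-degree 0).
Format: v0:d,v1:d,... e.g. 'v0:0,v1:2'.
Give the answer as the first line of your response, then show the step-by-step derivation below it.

v0:0,v1:0,v2:1,v3:0,v4:0,v5:0,v6:0

step 1: output 0; order=[0]; indeg=(0,1,1,0,0,1,3)
step 2: output 3; order=[0,3]; indeg=(0,0,1,0,0,1,2)
step 3: output 1; order=[0,3,1]; indeg=(0,0,1,0,0,1,1)
step 4: output 4; order=[0,3,1,4]; indeg=(0,0,1,0,0,0,0)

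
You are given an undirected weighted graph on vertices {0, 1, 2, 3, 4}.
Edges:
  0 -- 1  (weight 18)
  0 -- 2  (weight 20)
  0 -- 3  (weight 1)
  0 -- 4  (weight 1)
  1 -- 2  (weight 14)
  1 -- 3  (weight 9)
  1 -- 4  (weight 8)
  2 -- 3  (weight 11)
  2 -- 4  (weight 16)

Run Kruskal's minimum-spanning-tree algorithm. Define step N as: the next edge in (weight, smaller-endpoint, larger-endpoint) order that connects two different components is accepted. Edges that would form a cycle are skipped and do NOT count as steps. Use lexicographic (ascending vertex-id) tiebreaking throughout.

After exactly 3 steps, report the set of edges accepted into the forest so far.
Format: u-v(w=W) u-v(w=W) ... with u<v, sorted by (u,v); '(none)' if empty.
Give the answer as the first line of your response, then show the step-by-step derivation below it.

0-3(w=1) 0-4(w=1) 1-4(w=8)

step 1: add edge 0-3 (w=1); MST = {0-3(w=1)}
step 2: add edge 0-4 (w=1); MST = {0-3(w=1) 0-4(w=1)}
step 3: add edge 1-4 (w=8); MST = {0-3(w=1) 0-4(w=1) 1-4(w=8)}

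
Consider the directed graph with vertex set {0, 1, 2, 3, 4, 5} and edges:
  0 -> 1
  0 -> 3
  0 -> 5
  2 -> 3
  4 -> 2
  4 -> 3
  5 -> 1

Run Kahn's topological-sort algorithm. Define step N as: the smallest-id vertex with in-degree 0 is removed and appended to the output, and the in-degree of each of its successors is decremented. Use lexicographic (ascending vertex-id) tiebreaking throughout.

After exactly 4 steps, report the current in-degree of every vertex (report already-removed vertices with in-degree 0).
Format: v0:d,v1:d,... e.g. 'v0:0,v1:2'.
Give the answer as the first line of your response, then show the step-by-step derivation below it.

v0:0,v1:1,v2:0,v3:0,v4:0,v5:0

step 1: output 0; order=[0]; indeg=(0,1,1,2,0,0)
step 2: output 4; order=[0,4]; indeg=(0,1,0,1,0,0)
step 3: output 2; order=[0,4,2]; indeg=(0,1,0,0,0,0)
step 4: output 3; order=[0,4,2,3]; indeg=(0,1,0,0,0,0)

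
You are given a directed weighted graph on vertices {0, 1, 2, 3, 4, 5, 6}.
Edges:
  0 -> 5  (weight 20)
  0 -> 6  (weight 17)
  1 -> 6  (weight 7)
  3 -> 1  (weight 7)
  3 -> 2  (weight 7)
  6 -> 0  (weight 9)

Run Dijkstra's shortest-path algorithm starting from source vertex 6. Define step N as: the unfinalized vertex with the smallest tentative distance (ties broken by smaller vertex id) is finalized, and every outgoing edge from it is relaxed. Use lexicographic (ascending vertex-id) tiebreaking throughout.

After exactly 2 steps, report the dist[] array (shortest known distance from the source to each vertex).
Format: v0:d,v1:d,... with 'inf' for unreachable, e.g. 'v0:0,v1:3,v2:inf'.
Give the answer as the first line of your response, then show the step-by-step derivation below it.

v0:9,v1:inf,v2:inf,v3:inf,v4:inf,v5:29,v6:0

step 1: dist = v0:9,v1:inf,v2:inf,v3:inf,v4:inf,v5:inf,v6:0
step 2: dist = v0:9,v1:inf,v2:inf,v3:inf,v4:inf,v5:29,v6:0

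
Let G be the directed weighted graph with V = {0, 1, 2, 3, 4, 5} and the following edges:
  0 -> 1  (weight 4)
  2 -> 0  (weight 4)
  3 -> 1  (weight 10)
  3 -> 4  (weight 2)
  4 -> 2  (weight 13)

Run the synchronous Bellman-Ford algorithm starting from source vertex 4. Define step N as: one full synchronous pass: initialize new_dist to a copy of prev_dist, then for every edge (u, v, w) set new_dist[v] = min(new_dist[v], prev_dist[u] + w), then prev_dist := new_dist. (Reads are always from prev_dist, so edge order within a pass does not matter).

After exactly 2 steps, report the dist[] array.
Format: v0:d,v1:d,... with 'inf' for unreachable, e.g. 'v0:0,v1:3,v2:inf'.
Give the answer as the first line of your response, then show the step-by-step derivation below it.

v0:17,v1:inf,v2:13,v3:inf,v4:0,v5:inf

step 1: dist = v0:inf,v1:inf,v2:13,v3:inf,v4:0,v5:inf
step 2: dist = v0:17,v1:inf,v2:13,v3:inf,v4:0,v5:inf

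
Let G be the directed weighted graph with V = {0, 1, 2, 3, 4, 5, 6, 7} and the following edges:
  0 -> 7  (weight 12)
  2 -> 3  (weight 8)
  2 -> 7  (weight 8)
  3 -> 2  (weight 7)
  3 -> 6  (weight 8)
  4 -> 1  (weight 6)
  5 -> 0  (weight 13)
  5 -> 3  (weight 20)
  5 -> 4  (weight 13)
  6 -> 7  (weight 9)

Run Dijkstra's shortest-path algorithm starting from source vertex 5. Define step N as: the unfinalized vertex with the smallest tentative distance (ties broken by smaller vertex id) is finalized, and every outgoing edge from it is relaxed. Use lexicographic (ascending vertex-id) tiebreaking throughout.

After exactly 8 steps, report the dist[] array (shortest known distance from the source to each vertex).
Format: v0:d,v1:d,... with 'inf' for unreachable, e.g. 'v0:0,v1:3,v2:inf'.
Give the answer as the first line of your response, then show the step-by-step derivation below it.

v0:13,v1:19,v2:27,v3:20,v4:13,v5:0,v6:28,v7:25

step 1: dist = v0:13,v1:inf,v2:inf,v3:20,v4:13,v5:0,v6:inf,v7:inf
step 2: dist = v0:13,v1:inf,v2:inf,v3:20,v4:13,v5:0,v6:inf,v7:25
step 3: dist = v0:13,v1:19,v2:inf,v3:20,v4:13,v5:0,v6:inf,v7:25
step 4: dist = v0:13,v1:19,v2:inf,v3:20,v4:13,v5:0,v6:inf,v7:25
step 5: dist = v0:13,v1:19,v2:27,v3:20,v4:13,v5:0,v6:28,v7:25
step 6: dist = v0:13,v1:19,v2:27,v3:20,v4:13,v5:0,v6:28,v7:25
step 7: dist = v0:13,v1:19,v2:27,v3:20,v4:13,v5:0,v6:28,v7:25
step 8: dist = v0:13,v1:19,v2:27,v3:20,v4:13,v5:0,v6:28,v7:25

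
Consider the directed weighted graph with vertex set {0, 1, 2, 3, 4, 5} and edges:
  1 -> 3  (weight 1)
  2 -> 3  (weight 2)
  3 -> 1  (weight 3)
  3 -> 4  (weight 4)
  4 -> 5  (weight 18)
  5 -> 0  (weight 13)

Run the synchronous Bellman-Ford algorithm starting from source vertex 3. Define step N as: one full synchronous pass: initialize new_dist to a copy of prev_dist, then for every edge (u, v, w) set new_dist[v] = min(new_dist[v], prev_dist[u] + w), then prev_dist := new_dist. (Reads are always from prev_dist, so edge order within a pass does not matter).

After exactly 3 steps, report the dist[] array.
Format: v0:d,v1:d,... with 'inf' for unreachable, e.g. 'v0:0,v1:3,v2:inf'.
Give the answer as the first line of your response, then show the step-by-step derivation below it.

v0:35,v1:3,v2:inf,v3:0,v4:4,v5:22

step 1: dist = v0:inf,v1:3,v2:inf,v3:0,v4:4,v5:inf
step 2: dist = v0:inf,v1:3,v2:inf,v3:0,v4:4,v5:22
step 3: dist = v0:35,v1:3,v2:inf,v3:0,v4:4,v5:22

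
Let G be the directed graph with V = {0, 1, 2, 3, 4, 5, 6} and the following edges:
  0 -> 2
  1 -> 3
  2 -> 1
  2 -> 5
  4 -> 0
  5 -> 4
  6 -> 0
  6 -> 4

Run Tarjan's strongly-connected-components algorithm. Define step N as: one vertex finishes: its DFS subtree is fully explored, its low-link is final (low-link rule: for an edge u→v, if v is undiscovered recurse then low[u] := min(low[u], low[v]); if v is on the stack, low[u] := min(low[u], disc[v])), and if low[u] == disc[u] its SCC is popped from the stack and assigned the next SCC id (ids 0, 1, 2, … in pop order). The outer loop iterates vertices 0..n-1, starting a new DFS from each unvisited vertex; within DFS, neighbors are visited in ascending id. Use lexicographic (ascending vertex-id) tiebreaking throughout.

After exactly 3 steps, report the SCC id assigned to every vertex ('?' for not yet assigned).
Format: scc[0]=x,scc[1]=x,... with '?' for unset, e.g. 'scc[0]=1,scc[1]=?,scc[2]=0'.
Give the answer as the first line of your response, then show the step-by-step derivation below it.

scc[0]=?,scc[1]=1,scc[2]=?,scc[3]=0,scc[4]=?,scc[5]=?,scc[6]=?

step 1: low=(low[0]=0,low[1]=2,low[2]=1,low[3]=3,low[4]=?,low[5]=?,low[6]=?); scc=(scc[0]=?,scc[1]=?,scc[2]=?,scc[3]=0,scc[4]=?,scc[5]=?,scc[6]=?)
step 2: low=(low[0]=0,low[1]=2,low[2]=1,low[3]=3,low[4]=?,low[5]=?,low[6]=?); scc=(scc[0]=?,scc[1]=1,scc[2]=?,scc[3]=0,scc[4]=?,scc[5]=?,scc[6]=?)
step 3: low=(low[0]=0,low[1]=2,low[2]=1,low[3]=3,low[4]=0,low[5]=4,low[6]=?); scc=(scc[0]=?,scc[1]=1,scc[2]=?,scc[3]=0,scc[4]=?,scc[5]=?,scc[6]=?)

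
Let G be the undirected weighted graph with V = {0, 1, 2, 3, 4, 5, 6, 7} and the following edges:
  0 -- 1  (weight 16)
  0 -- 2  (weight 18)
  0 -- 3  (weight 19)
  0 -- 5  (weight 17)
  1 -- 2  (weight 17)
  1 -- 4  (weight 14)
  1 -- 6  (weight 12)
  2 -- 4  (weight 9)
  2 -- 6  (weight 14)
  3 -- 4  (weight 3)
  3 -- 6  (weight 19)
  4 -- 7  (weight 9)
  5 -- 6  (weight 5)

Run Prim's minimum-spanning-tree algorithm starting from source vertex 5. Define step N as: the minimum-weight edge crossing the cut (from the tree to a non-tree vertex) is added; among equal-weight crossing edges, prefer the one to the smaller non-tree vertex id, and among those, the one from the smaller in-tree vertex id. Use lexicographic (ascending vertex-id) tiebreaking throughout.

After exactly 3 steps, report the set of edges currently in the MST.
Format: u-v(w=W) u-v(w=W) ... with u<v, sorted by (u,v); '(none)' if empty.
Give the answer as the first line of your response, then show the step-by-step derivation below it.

1-6(w=12) 2-6(w=14) 5-6(w=5)

step 1: add edge 5-6 (w=5); MST = {5-6(w=5)}
step 2: add edge 1-6 (w=12); MST = {1-6(w=12) 5-6(w=5)}
step 3: add edge 2-6 (w=14); MST = {1-6(w=12) 2-6(w=14) 5-6(w=5)}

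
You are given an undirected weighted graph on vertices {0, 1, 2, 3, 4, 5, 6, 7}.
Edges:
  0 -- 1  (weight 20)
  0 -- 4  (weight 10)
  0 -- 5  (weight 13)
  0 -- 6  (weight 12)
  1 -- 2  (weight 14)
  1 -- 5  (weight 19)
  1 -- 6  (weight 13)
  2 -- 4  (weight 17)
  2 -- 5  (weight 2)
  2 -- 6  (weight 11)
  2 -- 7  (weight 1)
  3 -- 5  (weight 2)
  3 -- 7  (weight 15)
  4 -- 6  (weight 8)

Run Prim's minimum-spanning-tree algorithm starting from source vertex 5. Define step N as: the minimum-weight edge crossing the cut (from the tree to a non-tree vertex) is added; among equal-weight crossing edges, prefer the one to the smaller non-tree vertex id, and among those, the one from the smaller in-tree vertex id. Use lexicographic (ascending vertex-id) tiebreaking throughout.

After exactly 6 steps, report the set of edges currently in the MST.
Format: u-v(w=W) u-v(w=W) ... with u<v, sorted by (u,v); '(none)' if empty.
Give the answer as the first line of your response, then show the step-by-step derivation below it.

0-4(w=10) 2-5(w=2) 2-6(w=11) 2-7(w=1) 3-5(w=2) 4-6(w=8)

step 1: add edge 2-5 (w=2); MST = {2-5(w=2)}
step 2: add edge 2-7 (w=1); MST = {2-5(w=2) 2-7(w=1)}
step 3: add edge 3-5 (w=2); MST = {2-5(w=2) 2-7(w=1) 3-5(w=2)}
step 4: add edge 2-6 (w=11); MST = {2-5(w=2) 2-6(w=11) 2-7(w=1) 3-5(w=2)}
step 5: add edge 4-6 (w=8); MST = {2-5(w=2) 2-6(w=11) 2-7(w=1) 3-5(w=2) 4-6(w=8)}
step 6: add edge 0-4 (w=10); MST = {0-4(w=10) 2-5(w=2) 2-6(w=11) 2-7(w=1) 3-5(w=2) 4-6(w=8)}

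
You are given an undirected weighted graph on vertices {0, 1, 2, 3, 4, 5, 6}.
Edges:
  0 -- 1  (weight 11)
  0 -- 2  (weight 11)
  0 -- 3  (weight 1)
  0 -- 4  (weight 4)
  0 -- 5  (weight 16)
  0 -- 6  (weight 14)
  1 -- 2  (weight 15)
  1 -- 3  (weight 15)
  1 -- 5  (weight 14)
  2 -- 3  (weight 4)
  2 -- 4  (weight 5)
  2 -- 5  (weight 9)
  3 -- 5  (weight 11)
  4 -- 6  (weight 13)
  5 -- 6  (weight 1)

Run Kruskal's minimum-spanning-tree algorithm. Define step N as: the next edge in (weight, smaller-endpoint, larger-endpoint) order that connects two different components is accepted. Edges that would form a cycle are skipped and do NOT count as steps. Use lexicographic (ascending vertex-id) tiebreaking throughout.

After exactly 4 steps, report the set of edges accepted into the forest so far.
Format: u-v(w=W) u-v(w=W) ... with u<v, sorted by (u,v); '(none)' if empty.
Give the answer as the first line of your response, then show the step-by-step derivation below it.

0-3(w=1) 0-4(w=4) 2-3(w=4) 5-6(w=1)

step 1: add edge 0-3 (w=1); MST = {0-3(w=1)}
step 2: add edge 5-6 (w=1); MST = {0-3(w=1) 5-6(w=1)}
step 3: add edge 0-4 (w=4); MST = {0-3(w=1) 0-4(w=4) 5-6(w=1)}
step 4: add edge 2-3 (w=4); MST = {0-3(w=1) 0-4(w=4) 2-3(w=4) 5-6(w=1)}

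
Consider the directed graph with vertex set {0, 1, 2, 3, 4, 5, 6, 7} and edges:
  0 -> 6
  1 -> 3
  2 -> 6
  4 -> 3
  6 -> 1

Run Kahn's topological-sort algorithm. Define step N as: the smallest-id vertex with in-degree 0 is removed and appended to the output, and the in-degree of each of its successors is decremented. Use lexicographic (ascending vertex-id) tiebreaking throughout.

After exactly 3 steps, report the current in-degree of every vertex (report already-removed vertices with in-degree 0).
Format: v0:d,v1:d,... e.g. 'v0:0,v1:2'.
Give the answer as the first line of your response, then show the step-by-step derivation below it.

v0:0,v1:1,v2:0,v3:1,v4:0,v5:0,v6:0,v7:0

step 1: output 0; order=[0]; indeg=(0,1,0,2,0,0,1,0)
step 2: output 2; order=[0,2]; indeg=(0,1,0,2,0,0,0,0)
step 3: output 4; order=[0,2,4]; indeg=(0,1,0,1,0,0,0,0)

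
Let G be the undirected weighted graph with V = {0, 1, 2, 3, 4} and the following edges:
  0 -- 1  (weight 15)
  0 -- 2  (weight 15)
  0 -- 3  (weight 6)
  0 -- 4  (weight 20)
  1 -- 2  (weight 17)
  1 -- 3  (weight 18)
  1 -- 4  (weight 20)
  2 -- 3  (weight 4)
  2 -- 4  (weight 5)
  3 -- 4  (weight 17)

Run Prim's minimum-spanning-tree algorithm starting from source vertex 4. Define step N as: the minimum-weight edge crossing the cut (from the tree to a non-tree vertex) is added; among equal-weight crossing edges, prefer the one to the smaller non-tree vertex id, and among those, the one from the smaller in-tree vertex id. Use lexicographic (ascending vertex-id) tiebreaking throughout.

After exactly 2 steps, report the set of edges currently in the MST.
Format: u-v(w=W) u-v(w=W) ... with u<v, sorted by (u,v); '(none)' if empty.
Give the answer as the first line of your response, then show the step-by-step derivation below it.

2-3(w=4) 2-4(w=5)

step 1: add edge 2-4 (w=5); MST = {2-4(w=5)}
step 2: add edge 2-3 (w=4); MST = {2-3(w=4) 2-4(w=5)}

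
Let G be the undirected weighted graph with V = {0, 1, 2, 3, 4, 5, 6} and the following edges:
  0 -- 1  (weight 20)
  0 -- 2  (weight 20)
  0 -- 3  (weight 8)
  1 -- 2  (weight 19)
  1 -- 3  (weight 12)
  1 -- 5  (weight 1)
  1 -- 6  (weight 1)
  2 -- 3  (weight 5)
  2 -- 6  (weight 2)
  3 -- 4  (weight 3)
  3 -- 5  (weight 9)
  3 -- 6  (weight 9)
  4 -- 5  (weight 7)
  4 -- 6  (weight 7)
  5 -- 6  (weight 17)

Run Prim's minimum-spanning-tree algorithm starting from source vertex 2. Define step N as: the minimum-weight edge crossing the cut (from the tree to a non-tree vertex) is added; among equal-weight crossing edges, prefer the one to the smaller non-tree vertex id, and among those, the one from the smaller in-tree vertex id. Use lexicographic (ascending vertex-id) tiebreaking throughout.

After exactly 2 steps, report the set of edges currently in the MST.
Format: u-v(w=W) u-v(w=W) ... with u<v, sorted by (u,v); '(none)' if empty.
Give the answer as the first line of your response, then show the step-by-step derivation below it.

1-6(w=1) 2-6(w=2)

step 1: add edge 2-6 (w=2); MST = {2-6(w=2)}
step 2: add edge 1-6 (w=1); MST = {1-6(w=1) 2-6(w=2)}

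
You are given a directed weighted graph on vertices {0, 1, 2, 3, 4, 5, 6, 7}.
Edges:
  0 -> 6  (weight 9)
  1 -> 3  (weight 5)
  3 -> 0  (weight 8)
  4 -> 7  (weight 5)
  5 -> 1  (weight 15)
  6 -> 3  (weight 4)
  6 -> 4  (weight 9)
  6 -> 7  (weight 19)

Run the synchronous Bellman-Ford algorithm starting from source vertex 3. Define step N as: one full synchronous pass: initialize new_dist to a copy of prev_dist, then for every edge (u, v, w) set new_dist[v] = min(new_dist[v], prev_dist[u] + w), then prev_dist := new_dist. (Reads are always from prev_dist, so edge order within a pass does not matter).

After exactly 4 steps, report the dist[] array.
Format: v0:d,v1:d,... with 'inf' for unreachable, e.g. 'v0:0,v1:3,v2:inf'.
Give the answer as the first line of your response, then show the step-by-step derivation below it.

v0:8,v1:inf,v2:inf,v3:0,v4:26,v5:inf,v6:17,v7:31

step 1: dist = v0:8,v1:inf,v2:inf,v3:0,v4:inf,v5:inf,v6:inf,v7:inf
step 2: dist = v0:8,v1:inf,v2:inf,v3:0,v4:inf,v5:inf,v6:17,v7:inf
step 3: dist = v0:8,v1:inf,v2:inf,v3:0,v4:26,v5:inf,v6:17,v7:36
step 4: dist = v0:8,v1:inf,v2:inf,v3:0,v4:26,v5:inf,v6:17,v7:31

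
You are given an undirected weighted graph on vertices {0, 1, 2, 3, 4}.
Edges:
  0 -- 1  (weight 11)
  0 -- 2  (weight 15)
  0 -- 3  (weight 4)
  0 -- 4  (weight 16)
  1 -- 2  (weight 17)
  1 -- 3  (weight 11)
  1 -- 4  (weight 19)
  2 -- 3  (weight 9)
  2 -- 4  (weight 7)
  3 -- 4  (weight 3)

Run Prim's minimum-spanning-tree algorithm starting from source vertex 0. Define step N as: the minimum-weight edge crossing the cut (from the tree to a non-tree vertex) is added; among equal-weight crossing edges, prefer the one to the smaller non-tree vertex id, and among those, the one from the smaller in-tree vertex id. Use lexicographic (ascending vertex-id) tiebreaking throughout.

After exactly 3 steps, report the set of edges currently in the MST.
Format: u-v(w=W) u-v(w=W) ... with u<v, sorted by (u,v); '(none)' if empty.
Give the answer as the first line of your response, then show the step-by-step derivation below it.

0-3(w=4) 2-4(w=7) 3-4(w=3)

step 1: add edge 0-3 (w=4); MST = {0-3(w=4)}
step 2: add edge 3-4 (w=3); MST = {0-3(w=4) 3-4(w=3)}
step 3: add edge 2-4 (w=7); MST = {0-3(w=4) 2-4(w=7) 3-4(w=3)}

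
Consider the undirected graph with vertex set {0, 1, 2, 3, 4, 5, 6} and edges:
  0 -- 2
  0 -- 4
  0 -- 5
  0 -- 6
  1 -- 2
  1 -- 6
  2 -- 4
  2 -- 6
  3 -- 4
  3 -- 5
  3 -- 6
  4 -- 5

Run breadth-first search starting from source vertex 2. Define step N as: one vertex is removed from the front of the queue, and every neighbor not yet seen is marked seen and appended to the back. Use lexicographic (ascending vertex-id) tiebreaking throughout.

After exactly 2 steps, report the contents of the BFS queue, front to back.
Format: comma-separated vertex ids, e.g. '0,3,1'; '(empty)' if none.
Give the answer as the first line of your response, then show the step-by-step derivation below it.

1,4,6,5

step 1: dequeue 2; queue=[0,1,4,6]; order=2
step 2: dequeue 0; queue=[1,4,6,5]; order=2,0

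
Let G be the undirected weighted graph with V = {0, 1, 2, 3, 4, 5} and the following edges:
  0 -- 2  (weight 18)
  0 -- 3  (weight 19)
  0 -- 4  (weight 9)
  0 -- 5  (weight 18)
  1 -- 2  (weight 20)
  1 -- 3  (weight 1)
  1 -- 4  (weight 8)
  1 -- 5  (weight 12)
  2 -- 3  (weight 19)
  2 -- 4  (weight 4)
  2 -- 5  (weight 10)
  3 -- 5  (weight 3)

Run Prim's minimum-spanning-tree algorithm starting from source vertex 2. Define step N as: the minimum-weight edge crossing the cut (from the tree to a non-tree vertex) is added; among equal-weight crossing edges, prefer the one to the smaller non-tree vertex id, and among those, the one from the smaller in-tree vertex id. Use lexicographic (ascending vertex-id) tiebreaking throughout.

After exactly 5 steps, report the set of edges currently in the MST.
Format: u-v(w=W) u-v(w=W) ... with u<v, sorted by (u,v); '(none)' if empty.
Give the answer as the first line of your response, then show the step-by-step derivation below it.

0-4(w=9) 1-3(w=1) 1-4(w=8) 2-4(w=4) 3-5(w=3)

step 1: add edge 2-4 (w=4); MST = {2-4(w=4)}
step 2: add edge 1-4 (w=8); MST = {1-4(w=8) 2-4(w=4)}
step 3: add edge 1-3 (w=1); MST = {1-3(w=1) 1-4(w=8) 2-4(w=4)}
step 4: add edge 3-5 (w=3); MST = {1-3(w=1) 1-4(w=8) 2-4(w=4) 3-5(w=3)}
step 5: add edge 0-4 (w=9); MST = {0-4(w=9) 1-3(w=1) 1-4(w=8) 2-4(w=4) 3-5(w=3)}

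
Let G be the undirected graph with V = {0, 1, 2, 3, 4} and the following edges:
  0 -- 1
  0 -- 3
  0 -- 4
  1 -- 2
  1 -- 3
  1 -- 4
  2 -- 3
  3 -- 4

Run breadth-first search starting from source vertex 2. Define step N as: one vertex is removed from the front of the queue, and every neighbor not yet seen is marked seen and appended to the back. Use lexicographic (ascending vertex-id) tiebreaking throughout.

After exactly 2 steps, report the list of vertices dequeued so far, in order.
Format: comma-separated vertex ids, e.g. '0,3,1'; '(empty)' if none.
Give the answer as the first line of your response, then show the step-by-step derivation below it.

2,1

step 1: dequeue 2; queue=[1,3]; order=2
step 2: dequeue 1; queue=[3,0,4]; order=2,1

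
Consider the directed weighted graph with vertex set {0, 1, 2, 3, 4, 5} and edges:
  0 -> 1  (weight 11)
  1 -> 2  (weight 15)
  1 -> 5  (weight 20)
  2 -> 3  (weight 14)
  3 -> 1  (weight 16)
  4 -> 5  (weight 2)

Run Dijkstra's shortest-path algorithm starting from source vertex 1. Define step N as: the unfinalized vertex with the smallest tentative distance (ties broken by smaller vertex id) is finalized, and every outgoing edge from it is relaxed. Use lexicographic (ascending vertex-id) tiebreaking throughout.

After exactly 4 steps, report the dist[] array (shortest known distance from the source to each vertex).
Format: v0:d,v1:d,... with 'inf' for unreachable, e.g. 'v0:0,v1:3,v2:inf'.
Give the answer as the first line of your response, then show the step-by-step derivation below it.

v0:inf,v1:0,v2:15,v3:29,v4:inf,v5:20

step 1: dist = v0:inf,v1:0,v2:15,v3:inf,v4:inf,v5:20
step 2: dist = v0:inf,v1:0,v2:15,v3:29,v4:inf,v5:20
step 3: dist = v0:inf,v1:0,v2:15,v3:29,v4:inf,v5:20
step 4: dist = v0:inf,v1:0,v2:15,v3:29,v4:inf,v5:20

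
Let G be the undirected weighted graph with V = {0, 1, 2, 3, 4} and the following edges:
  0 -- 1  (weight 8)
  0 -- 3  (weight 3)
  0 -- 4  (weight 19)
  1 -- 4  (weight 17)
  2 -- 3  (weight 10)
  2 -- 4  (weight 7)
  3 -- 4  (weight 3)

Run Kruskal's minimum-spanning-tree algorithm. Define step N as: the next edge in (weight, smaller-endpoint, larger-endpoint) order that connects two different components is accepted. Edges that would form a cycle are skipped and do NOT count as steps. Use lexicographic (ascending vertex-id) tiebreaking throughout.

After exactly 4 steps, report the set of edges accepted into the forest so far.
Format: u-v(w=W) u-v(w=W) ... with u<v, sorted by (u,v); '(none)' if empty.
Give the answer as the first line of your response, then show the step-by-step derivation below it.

0-1(w=8) 0-3(w=3) 2-4(w=7) 3-4(w=3)

step 1: add edge 0-3 (w=3); MST = {0-3(w=3)}
step 2: add edge 3-4 (w=3); MST = {0-3(w=3) 3-4(w=3)}
step 3: add edge 2-4 (w=7); MST = {0-3(w=3) 2-4(w=7) 3-4(w=3)}
step 4: add edge 0-1 (w=8); MST = {0-1(w=8) 0-3(w=3) 2-4(w=7) 3-4(w=3)}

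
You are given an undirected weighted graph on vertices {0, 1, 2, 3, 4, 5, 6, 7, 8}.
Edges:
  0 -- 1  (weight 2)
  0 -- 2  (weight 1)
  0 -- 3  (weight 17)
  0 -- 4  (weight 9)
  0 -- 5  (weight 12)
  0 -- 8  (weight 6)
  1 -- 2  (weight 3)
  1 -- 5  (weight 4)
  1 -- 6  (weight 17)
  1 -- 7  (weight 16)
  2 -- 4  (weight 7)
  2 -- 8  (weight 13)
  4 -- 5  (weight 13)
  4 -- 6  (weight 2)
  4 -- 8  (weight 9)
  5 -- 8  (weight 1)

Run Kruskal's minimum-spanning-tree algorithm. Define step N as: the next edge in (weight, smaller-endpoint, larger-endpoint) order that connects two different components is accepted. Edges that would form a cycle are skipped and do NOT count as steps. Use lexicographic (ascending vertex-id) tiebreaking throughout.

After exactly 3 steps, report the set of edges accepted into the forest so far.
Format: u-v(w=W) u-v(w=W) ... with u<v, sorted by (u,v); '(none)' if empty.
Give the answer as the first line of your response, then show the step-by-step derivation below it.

0-1(w=2) 0-2(w=1) 5-8(w=1)

step 1: add edge 0-2 (w=1); MST = {0-2(w=1)}
step 2: add edge 5-8 (w=1); MST = {0-2(w=1) 5-8(w=1)}
step 3: add edge 0-1 (w=2); MST = {0-1(w=2) 0-2(w=1) 5-8(w=1)}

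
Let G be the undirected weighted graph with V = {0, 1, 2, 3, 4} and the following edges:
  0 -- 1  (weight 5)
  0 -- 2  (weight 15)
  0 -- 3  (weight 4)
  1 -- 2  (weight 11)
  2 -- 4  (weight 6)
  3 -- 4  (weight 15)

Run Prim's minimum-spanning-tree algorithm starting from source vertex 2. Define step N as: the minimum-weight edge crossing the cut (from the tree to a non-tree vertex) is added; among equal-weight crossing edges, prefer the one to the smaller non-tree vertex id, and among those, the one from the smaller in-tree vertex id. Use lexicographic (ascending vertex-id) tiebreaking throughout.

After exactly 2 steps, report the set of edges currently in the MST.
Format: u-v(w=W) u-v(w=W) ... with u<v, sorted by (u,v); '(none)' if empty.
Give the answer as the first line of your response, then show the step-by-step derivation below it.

1-2(w=11) 2-4(w=6)

step 1: add edge 2-4 (w=6); MST = {2-4(w=6)}
step 2: add edge 1-2 (w=11); MST = {1-2(w=11) 2-4(w=6)}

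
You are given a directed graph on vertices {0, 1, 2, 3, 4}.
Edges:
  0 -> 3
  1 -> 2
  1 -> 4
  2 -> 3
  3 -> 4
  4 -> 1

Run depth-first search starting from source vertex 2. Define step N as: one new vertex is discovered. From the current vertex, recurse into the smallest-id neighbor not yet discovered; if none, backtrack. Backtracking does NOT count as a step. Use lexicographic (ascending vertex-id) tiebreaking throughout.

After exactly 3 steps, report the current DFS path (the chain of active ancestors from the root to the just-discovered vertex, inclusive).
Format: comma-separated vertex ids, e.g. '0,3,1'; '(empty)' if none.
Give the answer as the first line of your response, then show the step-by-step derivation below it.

2,3,4

step 1: discover 2; path=2; order=2
step 2: discover 3; path=2>3; order=2,3
step 3: discover 4; path=2>3>4; order=2,3,4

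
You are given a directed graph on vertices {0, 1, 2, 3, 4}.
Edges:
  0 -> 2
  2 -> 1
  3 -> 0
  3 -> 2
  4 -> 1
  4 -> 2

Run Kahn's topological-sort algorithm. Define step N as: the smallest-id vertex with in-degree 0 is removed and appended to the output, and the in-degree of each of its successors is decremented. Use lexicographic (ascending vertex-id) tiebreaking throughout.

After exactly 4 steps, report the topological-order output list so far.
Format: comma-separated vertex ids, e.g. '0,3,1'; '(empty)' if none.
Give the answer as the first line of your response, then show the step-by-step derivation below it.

3,0,4,2

step 1: output 3; order=[3]; indeg=(0,2,2,0,0)
step 2: output 0; order=[3,0]; indeg=(0,2,1,0,0)
step 3: output 4; order=[3,0,4]; indeg=(0,1,0,0,0)
step 4: output 2; order=[3,0,4,2]; indeg=(0,0,0,0,0)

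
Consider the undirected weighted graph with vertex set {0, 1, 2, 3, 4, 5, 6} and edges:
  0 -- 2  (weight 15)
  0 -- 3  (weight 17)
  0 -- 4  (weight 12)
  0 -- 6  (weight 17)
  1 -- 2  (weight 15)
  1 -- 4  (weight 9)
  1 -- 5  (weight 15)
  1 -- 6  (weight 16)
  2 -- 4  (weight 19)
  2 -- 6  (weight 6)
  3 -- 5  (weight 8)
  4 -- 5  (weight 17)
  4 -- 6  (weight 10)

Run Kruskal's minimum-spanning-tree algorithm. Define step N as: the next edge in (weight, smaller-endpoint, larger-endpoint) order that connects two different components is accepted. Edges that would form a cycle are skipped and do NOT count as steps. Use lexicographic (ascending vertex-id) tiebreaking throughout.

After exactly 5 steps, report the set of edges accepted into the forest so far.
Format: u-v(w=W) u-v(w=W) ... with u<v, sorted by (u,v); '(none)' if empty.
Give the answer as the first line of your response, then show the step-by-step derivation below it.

0-4(w=12) 1-4(w=9) 2-6(w=6) 3-5(w=8) 4-6(w=10)

step 1: add edge 2-6 (w=6); MST = {2-6(w=6)}
step 2: add edge 3-5 (w=8); MST = {2-6(w=6) 3-5(w=8)}
step 3: add edge 1-4 (w=9); MST = {1-4(w=9) 2-6(w=6) 3-5(w=8)}
step 4: add edge 4-6 (w=10); MST = {1-4(w=9) 2-6(w=6) 3-5(w=8) 4-6(w=10)}
step 5: add edge 0-4 (w=12); MST = {0-4(w=12) 1-4(w=9) 2-6(w=6) 3-5(w=8) 4-6(w=10)}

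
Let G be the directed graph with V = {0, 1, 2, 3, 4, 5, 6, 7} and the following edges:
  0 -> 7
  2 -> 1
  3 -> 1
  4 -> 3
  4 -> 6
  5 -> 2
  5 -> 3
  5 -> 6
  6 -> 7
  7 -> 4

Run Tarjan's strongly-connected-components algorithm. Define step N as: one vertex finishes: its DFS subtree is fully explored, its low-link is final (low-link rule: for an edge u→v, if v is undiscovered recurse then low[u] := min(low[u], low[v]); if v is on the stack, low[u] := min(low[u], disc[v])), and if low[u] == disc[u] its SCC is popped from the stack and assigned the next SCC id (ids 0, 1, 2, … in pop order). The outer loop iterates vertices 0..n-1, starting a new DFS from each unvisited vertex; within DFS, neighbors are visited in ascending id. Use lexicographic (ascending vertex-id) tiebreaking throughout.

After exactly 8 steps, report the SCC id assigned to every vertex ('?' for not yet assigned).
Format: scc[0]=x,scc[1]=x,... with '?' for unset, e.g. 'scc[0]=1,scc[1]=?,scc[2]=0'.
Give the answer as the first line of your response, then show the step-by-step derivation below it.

scc[0]=3,scc[1]=0,scc[2]=4,scc[3]=1,scc[4]=2,scc[5]=5,scc[6]=2,scc[7]=2

step 1: low=(low[0]=0,low[1]=4,low[2]=?,low[3]=3,low[4]=2,low[5]=?,low[6]=?,low[7]=1); scc=(scc[0]=?,scc[1]=0,scc[2]=?,scc[3]=?,scc[4]=?,scc[5]=?,scc[6]=?,scc[7]=?)
step 2: low=(low[0]=0,low[1]=4,low[2]=?,low[3]=3,low[4]=2,low[5]=?,low[6]=?,low[7]=1); scc=(scc[0]=?,scc[1]=0,scc[2]=?,scc[3]=1,scc[4]=?,scc[5]=?,scc[6]=?,scc[7]=?)
step 3: low=(low[0]=0,low[1]=4,low[2]=?,low[3]=3,low[4]=2,low[5]=?,low[6]=1,low[7]=1); scc=(scc[0]=?,scc[1]=0,scc[2]=?,scc[3]=1,scc[4]=?,scc[5]=?,scc[6]=?,scc[7]=?)
step 4: low=(low[0]=0,low[1]=4,low[2]=?,low[3]=3,low[4]=1,low[5]=?,low[6]=1,low[7]=1); scc=(scc[0]=?,scc[1]=0,scc[2]=?,scc[3]=1,scc[4]=?,scc[5]=?,scc[6]=?,scc[7]=?)
step 5: low=(low[0]=0,low[1]=4,low[2]=?,low[3]=3,low[4]=1,low[5]=?,low[6]=1,low[7]=1); scc=(scc[0]=?,scc[1]=0,scc[2]=?,scc[3]=1,scc[4]=2,scc[5]=?,scc[6]=2,scc[7]=2)
step 6: low=(low[0]=0,low[1]=4,low[2]=?,low[3]=3,low[4]=1,low[5]=?,low[6]=1,low[7]=1); scc=(scc[0]=3,scc[1]=0,scc[2]=?,scc[3]=1,scc[4]=2,scc[5]=?,scc[6]=2,scc[7]=2)
step 7: low=(low[0]=0,low[1]=4,low[2]=6,low[3]=3,low[4]=1,low[5]=?,low[6]=1,low[7]=1); scc=(scc[0]=3,scc[1]=0,scc[2]=4,scc[3]=1,scc[4]=2,scc[5]=?,scc[6]=2,scc[7]=2)
step 8: low=(low[0]=0,low[1]=4,low[2]=6,low[3]=3,low[4]=1,low[5]=7,low[6]=1,low[7]=1); scc=(scc[0]=3,scc[1]=0,scc[2]=4,scc[3]=1,scc[4]=2,scc[5]=5,scc[6]=2,scc[7]=2)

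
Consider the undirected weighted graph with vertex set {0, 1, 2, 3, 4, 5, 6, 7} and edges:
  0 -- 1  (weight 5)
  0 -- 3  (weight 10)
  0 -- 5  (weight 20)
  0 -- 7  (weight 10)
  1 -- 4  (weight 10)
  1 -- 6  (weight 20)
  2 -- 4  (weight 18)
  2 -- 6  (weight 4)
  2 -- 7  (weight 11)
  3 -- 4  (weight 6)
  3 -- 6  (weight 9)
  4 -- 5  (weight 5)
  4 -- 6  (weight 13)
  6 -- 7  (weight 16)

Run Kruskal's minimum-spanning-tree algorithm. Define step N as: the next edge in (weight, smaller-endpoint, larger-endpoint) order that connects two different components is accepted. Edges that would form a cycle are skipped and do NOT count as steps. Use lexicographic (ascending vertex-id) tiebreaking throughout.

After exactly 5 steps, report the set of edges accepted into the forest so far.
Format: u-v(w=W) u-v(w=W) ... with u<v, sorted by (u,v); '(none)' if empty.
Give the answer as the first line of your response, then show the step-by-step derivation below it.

0-1(w=5) 2-6(w=4) 3-4(w=6) 3-6(w=9) 4-5(w=5)

step 1: add edge 2-6 (w=4); MST = {2-6(w=4)}
step 2: add edge 0-1 (w=5); MST = {0-1(w=5) 2-6(w=4)}
step 3: add edge 4-5 (w=5); MST = {0-1(w=5) 2-6(w=4) 4-5(w=5)}
step 4: add edge 3-4 (w=6); MST = {0-1(w=5) 2-6(w=4) 3-4(w=6) 4-5(w=5)}
step 5: add edge 3-6 (w=9); MST = {0-1(w=5) 2-6(w=4) 3-4(w=6) 3-6(w=9) 4-5(w=5)}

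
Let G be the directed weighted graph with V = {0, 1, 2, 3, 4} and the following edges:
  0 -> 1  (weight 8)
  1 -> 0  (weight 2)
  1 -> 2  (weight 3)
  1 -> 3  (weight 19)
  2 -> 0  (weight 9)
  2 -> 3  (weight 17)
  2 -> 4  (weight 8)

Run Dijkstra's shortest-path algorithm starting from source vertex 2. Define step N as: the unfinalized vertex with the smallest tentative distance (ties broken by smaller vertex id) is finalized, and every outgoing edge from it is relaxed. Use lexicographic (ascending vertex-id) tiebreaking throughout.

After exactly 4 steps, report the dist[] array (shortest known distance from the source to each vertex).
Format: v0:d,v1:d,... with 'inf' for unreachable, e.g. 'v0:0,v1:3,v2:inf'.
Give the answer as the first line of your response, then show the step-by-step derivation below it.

v0:9,v1:17,v2:0,v3:17,v4:8

step 1: dist = v0:9,v1:inf,v2:0,v3:17,v4:8
step 2: dist = v0:9,v1:inf,v2:0,v3:17,v4:8
step 3: dist = v0:9,v1:17,v2:0,v3:17,v4:8
step 4: dist = v0:9,v1:17,v2:0,v3:17,v4:8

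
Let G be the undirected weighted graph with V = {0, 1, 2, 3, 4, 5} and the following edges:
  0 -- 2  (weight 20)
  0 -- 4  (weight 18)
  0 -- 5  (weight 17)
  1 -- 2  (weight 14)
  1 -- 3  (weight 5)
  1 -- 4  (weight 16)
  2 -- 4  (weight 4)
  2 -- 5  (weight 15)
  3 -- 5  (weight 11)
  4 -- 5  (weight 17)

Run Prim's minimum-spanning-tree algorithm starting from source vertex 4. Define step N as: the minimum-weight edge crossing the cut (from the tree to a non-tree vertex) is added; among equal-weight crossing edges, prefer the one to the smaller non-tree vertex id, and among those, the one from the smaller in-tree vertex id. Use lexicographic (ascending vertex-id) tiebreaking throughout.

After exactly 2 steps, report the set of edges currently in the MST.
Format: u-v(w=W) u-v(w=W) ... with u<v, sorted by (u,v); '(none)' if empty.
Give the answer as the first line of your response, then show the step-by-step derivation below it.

1-2(w=14) 2-4(w=4)

step 1: add edge 2-4 (w=4); MST = {2-4(w=4)}
step 2: add edge 1-2 (w=14); MST = {1-2(w=14) 2-4(w=4)}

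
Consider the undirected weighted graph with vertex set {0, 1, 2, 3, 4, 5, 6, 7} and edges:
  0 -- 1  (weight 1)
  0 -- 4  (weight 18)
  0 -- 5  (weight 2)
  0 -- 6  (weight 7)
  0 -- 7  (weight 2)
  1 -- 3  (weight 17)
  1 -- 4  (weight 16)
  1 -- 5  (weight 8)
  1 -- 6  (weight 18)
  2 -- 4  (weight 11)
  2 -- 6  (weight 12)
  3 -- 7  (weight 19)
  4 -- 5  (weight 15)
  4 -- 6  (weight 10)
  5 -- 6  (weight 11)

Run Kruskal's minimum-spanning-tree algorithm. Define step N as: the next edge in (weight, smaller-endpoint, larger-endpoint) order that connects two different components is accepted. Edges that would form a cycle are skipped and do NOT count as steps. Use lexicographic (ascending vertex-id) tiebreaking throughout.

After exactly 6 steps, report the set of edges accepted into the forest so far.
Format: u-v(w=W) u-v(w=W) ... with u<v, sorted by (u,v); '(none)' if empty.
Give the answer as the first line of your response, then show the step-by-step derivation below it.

0-1(w=1) 0-5(w=2) 0-6(w=7) 0-7(w=2) 2-4(w=11) 4-6(w=10)

step 1: add edge 0-1 (w=1); MST = {0-1(w=1)}
step 2: add edge 0-5 (w=2); MST = {0-1(w=1) 0-5(w=2)}
step 3: add edge 0-7 (w=2); MST = {0-1(w=1) 0-5(w=2) 0-7(w=2)}
step 4: add edge 0-6 (w=7); MST = {0-1(w=1) 0-5(w=2) 0-6(w=7) 0-7(w=2)}
step 5: add edge 4-6 (w=10); MST = {0-1(w=1) 0-5(w=2) 0-6(w=7) 0-7(w=2) 4-6(w=10)}
step 6: add edge 2-4 (w=11); MST = {0-1(w=1) 0-5(w=2) 0-6(w=7) 0-7(w=2) 2-4(w=11) 4-6(w=10)}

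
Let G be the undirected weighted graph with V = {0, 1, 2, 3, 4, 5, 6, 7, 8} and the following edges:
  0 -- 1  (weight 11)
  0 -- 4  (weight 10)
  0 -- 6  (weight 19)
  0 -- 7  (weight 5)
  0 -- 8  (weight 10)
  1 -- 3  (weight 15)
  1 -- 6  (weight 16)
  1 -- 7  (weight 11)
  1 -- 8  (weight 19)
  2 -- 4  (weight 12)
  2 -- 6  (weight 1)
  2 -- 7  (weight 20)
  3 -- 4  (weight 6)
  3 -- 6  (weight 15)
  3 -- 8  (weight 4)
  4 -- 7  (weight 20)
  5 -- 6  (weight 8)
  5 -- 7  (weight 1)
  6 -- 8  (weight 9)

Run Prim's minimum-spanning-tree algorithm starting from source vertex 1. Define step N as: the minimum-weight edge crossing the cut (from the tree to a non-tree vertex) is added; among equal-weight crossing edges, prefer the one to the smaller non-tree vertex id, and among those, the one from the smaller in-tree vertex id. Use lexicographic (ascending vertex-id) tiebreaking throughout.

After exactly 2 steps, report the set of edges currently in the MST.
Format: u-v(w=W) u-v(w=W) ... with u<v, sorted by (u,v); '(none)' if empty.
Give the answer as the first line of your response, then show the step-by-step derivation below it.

0-1(w=11) 0-7(w=5)

step 1: add edge 0-1 (w=11); MST = {0-1(w=11)}
step 2: add edge 0-7 (w=5); MST = {0-1(w=11) 0-7(w=5)}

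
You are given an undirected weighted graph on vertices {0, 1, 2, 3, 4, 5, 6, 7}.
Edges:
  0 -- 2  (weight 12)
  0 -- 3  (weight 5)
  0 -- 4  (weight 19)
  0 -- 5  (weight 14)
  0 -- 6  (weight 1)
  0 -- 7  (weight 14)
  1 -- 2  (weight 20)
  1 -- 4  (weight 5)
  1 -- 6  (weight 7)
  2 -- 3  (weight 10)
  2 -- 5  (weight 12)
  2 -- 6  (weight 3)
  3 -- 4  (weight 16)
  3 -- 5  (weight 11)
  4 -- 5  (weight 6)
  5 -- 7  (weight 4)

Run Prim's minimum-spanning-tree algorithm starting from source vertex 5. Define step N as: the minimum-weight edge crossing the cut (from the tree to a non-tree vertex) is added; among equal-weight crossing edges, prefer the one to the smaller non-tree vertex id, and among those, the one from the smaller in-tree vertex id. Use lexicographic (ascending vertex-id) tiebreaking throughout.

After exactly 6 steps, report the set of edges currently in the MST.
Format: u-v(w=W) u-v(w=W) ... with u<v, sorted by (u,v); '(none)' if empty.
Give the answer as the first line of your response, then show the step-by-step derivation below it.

0-6(w=1) 1-4(w=5) 1-6(w=7) 2-6(w=3) 4-5(w=6) 5-7(w=4)

step 1: add edge 5-7 (w=4); MST = {5-7(w=4)}
step 2: add edge 4-5 (w=6); MST = {4-5(w=6) 5-7(w=4)}
step 3: add edge 1-4 (w=5); MST = {1-4(w=5) 4-5(w=6) 5-7(w=4)}
step 4: add edge 1-6 (w=7); MST = {1-4(w=5) 1-6(w=7) 4-5(w=6) 5-7(w=4)}
step 5: add edge 0-6 (w=1); MST = {0-6(w=1) 1-4(w=5) 1-6(w=7) 4-5(w=6) 5-7(w=4)}
step 6: add edge 2-6 (w=3); MST = {0-6(w=1) 1-4(w=5) 1-6(w=7) 2-6(w=3) 4-5(w=6) 5-7(w=4)}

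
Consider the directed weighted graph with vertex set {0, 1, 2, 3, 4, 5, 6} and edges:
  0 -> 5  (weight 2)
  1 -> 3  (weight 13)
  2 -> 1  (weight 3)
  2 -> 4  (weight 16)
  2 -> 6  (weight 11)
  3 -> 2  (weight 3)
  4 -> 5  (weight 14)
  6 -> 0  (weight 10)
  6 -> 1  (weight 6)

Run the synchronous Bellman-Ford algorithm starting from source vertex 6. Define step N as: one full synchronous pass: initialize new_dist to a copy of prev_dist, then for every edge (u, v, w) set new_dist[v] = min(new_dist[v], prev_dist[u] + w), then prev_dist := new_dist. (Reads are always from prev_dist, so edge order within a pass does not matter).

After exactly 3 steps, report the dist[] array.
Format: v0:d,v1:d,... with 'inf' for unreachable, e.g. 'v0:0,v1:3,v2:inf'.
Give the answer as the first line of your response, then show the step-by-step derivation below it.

v0:10,v1:6,v2:22,v3:19,v4:inf,v5:12,v6:0

step 1: dist = v0:10,v1:6,v2:inf,v3:inf,v4:inf,v5:inf,v6:0
step 2: dist = v0:10,v1:6,v2:inf,v3:19,v4:inf,v5:12,v6:0
step 3: dist = v0:10,v1:6,v2:22,v3:19,v4:inf,v5:12,v6:0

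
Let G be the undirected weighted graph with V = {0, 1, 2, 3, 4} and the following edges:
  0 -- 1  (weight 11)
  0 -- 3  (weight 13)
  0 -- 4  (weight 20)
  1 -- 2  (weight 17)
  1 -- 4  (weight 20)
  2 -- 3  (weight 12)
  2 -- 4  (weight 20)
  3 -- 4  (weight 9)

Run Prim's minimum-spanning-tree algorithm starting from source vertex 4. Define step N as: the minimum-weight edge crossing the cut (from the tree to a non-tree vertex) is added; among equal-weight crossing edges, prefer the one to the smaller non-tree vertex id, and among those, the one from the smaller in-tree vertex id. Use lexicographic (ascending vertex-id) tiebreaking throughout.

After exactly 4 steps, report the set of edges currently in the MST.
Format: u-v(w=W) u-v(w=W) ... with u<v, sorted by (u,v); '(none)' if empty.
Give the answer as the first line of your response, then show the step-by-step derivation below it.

0-1(w=11) 0-3(w=13) 2-3(w=12) 3-4(w=9)

step 1: add edge 3-4 (w=9); MST = {3-4(w=9)}
step 2: add edge 2-3 (w=12); MST = {2-3(w=12) 3-4(w=9)}
step 3: add edge 0-3 (w=13); MST = {0-3(w=13) 2-3(w=12) 3-4(w=9)}
step 4: add edge 0-1 (w=11); MST = {0-1(w=11) 0-3(w=13) 2-3(w=12) 3-4(w=9)}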